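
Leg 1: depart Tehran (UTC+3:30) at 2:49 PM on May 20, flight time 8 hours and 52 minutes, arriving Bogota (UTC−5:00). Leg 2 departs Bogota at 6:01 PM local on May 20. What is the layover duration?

2 hours 50 minutes

Convert departure to UTC: 2:49 PM − 3:30 = 11:19 AM UTC on May 20.
Add 8 hours 52 minutes flight time → 8:11 PM UTC.
Bogota is UTC−5:00, so local arrival = 8:11 PM − 5:00 = 3:11 PM on May 20.
Layover = 6:01 PM − 3:11 PM = 2 hours 50 minutes.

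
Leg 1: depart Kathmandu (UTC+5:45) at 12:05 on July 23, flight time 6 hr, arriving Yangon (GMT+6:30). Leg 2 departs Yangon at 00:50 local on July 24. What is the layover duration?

Convert departure to UTC: 12:05 − 5:45 = 06:20 UTC on Jul 23.
Add 6 hours flight time → 12:20 UTC.
Yangon is UTC+6:30, so local arrival = 12:20 + 6:30 = 18:50 on Jul 23.
Layover = 00:50 − 18:50 (+1 day) = 6 hours.

6 hours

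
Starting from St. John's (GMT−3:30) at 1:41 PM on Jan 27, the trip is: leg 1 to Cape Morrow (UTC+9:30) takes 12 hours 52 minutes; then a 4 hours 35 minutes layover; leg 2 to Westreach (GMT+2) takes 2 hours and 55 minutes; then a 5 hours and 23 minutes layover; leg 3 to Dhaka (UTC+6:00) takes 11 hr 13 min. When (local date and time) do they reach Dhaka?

12:09 PM on Jan 29

Convert departure to UTC: 1:41 PM + 3:30 = 5:11 PM UTC on Jan 27.
Add 12 hours 52 minutes leg 1 → 6:03 AM UTC (Jan 28).
Add 4 hours 35 minutes layover in Cape Morrow → 10:38 AM UTC.
Add 2 hours 55 minutes leg 2 → 1:33 PM UTC.
Add 5 hours and 23 minutes layover in Westreach → 6:56 PM UTC.
Add 11 hours and 13 minutes leg 3 → 6:09 AM UTC (Jan 29).
Dhaka is UTC+6:00, so local arrival = 6:09 AM + 6:00 = 12:09 PM on Jan 29.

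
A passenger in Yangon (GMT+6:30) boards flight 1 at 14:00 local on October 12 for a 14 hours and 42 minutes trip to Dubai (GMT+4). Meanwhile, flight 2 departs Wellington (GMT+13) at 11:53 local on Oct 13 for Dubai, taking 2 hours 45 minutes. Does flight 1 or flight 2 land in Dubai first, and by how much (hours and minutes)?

the first, by 3 hours 26 minutes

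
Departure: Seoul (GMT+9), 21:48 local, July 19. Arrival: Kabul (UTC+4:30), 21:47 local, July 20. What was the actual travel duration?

28 hours 29 minutes

Departure in UTC: 21:48 − 9:00 = 12:48 on Jul 19.
Arrival in UTC: 21:47 − 4:30 = 17:17 on Jul 20.
Elapsed = 17:17 − 12:48 (+1 day) = 28 hours 29 minutes.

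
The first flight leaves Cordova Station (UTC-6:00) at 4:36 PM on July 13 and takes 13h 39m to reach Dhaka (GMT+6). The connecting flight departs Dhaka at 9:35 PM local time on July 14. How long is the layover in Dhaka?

3 hours 20 minutes

Convert departure to UTC: 4:36 PM + 6:00 = 10:36 PM UTC on Jul 13.
Add 13 hours and 39 minutes flight time → 12:15 PM UTC (Jul 14).
Dhaka is UTC+6:00, so local arrival = 12:15 PM + 6:00 = 6:15 PM on Jul 14.
Layover = 9:35 PM − 6:15 PM = 3 hours 20 minutes.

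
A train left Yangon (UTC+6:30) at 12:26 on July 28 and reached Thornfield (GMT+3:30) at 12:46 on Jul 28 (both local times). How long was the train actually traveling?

3 hours 20 minutes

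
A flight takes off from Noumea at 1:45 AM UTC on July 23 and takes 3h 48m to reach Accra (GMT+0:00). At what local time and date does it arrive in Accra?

5:33 AM on July 23

Departure is given in UTC: 1:45 AM on Jul 23.
Add 3 hours and 48 minutes → 5:33 AM UTC.
Accra is UTC+0, so local arrival is 5:33 AM on Jul 23.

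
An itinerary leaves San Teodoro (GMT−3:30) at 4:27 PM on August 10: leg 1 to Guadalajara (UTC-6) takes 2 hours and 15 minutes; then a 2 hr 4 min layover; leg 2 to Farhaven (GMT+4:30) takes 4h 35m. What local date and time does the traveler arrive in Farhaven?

9:21 AM on Aug 11

Convert departure to UTC: 4:27 PM + 3:30 = 7:57 PM UTC on Aug 10.
Add 2 hours 15 minutes leg 1 → 10:12 PM UTC.
Add 2 hours 4 minutes layover in Guadalajara → 12:16 AM UTC (Aug 11).
Add 4 hours 35 minutes leg 2 → 4:51 AM UTC.
Farhaven is UTC+4:30, so local arrival = 4:51 AM + 4:30 = 9:21 AM on Aug 11.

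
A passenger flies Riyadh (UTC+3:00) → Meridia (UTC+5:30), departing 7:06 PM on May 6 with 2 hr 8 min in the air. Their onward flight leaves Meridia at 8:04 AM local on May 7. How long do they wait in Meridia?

8 hours 20 minutes

Convert departure to UTC: 7:06 PM − 3:00 = 4:06 PM UTC on May 6.
Add 2 hours 8 minutes flight time → 6:14 PM UTC.
Meridia is UTC+5:30, so local arrival = 6:14 PM + 5:30 = 11:44 PM on May 6.
Layover = 8:04 AM − 11:44 PM (+1 day) = 8 hours 20 minutes.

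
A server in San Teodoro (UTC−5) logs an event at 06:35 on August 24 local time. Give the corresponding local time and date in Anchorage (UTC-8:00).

In UTC: 06:35 + 5:00 = 11:35 on Aug 24.
Anchorage is UTC−8:00: 11:35 − 8:00 = 03:35 on Aug 24.

03:35 on August 24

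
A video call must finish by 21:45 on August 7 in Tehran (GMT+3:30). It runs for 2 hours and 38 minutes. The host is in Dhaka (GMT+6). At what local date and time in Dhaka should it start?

21:37 on August 7

Target end time in UTC: 21:45 − 3:30 = 18:15 on Aug 7.
Subtract 2 hours 38 minutes → start 15:37 UTC on Aug 7.
Dhaka is UTC+6:00: 15:37 + 6:00 = 21:37 on Aug 7.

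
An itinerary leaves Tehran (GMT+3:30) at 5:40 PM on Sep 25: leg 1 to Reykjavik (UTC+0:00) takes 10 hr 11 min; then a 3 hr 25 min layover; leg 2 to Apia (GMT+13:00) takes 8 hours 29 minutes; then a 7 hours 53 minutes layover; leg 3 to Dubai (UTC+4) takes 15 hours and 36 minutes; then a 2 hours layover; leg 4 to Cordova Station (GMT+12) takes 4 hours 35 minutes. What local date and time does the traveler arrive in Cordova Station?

Convert departure to UTC: 5:40 PM − 3:30 = 2:10 PM UTC on Sep 25.
Add 10 hours 11 minutes leg 1 → 12:21 AM UTC (Sep 26).
Add 3 hours and 25 minutes layover in Reykjavik → 3:46 AM UTC.
Add 8 hours and 29 minutes leg 2 → 12:15 PM UTC.
Add 7 hours and 53 minutes layover in Apia → 8:08 PM UTC.
Add 15 hours 36 minutes leg 3 → 11:44 AM UTC (Sep 27).
Add 2 hours layover in Dubai → 1:44 PM UTC.
Add 4 hours 35 minutes leg 4 → 6:19 PM UTC.
Cordova Station is UTC+12:00, so local arrival = 6:19 PM + 12:00 = 6:19 AM on Sep 28.

6:19 AM on Sep 28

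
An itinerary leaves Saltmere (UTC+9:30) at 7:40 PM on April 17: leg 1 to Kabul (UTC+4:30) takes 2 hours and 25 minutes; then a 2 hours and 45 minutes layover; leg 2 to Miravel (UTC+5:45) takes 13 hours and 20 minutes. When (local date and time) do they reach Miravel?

Convert departure to UTC: 7:40 PM − 9:30 = 10:10 AM UTC on Apr 17.
Add 2 hours 25 minutes leg 1 → 12:35 PM UTC.
Add 2 hours 45 minutes layover in Kabul → 3:20 PM UTC.
Add 13 hours and 20 minutes leg 2 → 4:40 AM UTC (Apr 18).
Miravel is UTC+5:45, so local arrival = 4:40 AM + 5:45 = 10:25 AM on Apr 18.

10:25 AM on April 18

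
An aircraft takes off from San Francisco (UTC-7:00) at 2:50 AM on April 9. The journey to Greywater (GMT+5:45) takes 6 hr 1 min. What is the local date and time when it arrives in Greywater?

Convert departure to UTC: 2:50 AM + 7:00 = 9:50 AM UTC on Apr 9.
Add 6 hours 1 minute travel time → 3:51 PM UTC.
Greywater is UTC+5:45, so local arrival = 3:51 PM + 5:45 = 9:36 PM on Apr 9.

9:36 PM on April 9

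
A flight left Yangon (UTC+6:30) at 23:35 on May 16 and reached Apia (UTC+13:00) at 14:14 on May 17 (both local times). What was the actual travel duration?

Apia is 6:30 ahead of Yangon.
Clock-face elapsed time (ignoring zones) is 14 hours 39 minutes.
Actual elapsed = 14 hours 39 minutes − 6:30 = 8 hours 9 minutes.

8 hours 9 minutes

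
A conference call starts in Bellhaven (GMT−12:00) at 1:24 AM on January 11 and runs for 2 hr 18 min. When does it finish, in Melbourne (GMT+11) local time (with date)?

2:42 AM on January 12

Convert start to UTC: 1:24 AM + 12:00 = 1:24 PM UTC on Jan 11.
Add 2 hours and 18 minutes duration → 3:42 PM UTC.
Melbourne is UTC+11:00, so local end time = 3:42 PM + 11:00 = 2:42 AM on Jan 12.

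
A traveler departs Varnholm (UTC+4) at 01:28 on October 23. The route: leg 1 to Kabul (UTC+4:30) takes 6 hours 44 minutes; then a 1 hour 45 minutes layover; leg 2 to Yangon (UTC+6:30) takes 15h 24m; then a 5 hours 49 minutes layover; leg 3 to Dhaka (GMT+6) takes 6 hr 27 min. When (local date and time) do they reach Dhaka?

15:37 on October 24

Convert departure to UTC: 01:28 − 4:00 = 21:28 UTC on Oct 22.
Add 6 hours 44 minutes leg 1 → 04:12 UTC (Oct 23).
Add 1 hour and 45 minutes layover in Kabul → 05:57 UTC.
Add 15 hours and 24 minutes leg 2 → 21:21 UTC.
Add 5 hours 49 minutes layover in Yangon → 03:10 UTC (Oct 24).
Add 6 hours 27 minutes leg 3 → 09:37 UTC.
Dhaka is UTC+6:00, so local arrival = 09:37 + 6:00 = 15:37 on Oct 24.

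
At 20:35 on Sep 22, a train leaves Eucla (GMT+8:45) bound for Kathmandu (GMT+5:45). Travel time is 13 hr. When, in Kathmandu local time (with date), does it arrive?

06:35 on Sep 23

Convert departure to UTC: 20:35 − 8:45 = 11:50 UTC on Sep 22.
Add 13 hours travel time → 00:50 UTC (Sep 23).
Kathmandu is UTC+5:45, so local arrival = 00:50 + 5:45 = 06:35 on Sep 23.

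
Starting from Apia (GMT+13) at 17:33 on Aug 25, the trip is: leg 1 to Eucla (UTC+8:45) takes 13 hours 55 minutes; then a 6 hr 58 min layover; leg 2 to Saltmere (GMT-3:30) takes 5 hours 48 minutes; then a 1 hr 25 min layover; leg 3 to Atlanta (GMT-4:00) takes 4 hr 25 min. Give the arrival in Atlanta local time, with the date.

Convert departure to UTC: 17:33 − 13:00 = 04:33 UTC on Aug 25.
Add 13 hours and 55 minutes leg 1 → 18:28 UTC.
Add 6 hours and 58 minutes layover in Eucla → 01:26 UTC (Aug 26).
Add 5 hours 48 minutes leg 2 → 07:14 UTC.
Add 1 hour and 25 minutes layover in Saltmere → 08:39 UTC.
Add 4 hours 25 minutes leg 3 → 13:04 UTC.
Atlanta is UTC−4:00, so local arrival = 13:04 − 4:00 = 09:04 on Aug 26.

09:04 on August 26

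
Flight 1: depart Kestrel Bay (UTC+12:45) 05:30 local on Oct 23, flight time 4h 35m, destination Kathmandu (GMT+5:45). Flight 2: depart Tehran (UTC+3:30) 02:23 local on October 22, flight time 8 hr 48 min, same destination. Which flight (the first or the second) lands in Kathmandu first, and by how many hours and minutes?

the second, by 13 hours 39 minutes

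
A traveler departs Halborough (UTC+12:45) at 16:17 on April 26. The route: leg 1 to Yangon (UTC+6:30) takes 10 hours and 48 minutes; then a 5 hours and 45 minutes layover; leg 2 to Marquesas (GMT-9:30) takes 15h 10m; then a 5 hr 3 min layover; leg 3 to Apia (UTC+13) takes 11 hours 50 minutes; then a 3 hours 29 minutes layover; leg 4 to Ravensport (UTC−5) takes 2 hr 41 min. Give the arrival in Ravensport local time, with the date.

05:18 on Apr 28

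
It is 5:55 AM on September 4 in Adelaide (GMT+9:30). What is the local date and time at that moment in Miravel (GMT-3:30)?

4:55 PM on September 3

In UTC: 5:55 AM − 9:30 = 8:25 PM on Sep 3.
Miravel is UTC−3:30: 8:25 PM − 3:30 = 4:55 PM on Sep 3.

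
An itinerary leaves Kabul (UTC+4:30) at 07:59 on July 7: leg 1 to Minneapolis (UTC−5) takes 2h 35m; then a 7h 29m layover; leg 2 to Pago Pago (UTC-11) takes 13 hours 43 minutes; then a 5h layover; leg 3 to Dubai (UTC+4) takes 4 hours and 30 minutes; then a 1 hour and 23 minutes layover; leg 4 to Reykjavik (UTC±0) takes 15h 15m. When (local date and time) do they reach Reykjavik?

05:24 on July 9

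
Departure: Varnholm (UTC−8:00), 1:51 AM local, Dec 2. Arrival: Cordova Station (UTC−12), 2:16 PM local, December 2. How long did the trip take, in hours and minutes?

Departure in UTC: 1:51 AM + 8:00 = 9:51 AM on Dec 2.
Arrival in UTC: 2:16 PM + 12:00 = 2:16 AM on Dec 3.
Elapsed = 2:16 AM − 9:51 AM (+1 day) = 16 hours 25 minutes.

16 hours 25 minutes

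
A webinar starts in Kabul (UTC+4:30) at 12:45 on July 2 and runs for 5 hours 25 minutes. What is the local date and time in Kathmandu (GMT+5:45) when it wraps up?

19:25 on July 2

Kathmandu is 1:15 ahead of Kabul.
After 5 hours 25 minutes it is 18:10 in Kabul.
Shift by the zone difference: 18:10 + 1:15 = 19:25 on Jul 2 in Kathmandu.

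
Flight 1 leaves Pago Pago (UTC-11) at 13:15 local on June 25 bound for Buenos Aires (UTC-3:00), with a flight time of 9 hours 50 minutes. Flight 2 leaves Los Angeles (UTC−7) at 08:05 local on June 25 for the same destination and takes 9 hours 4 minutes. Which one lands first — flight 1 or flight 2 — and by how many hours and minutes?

Flight 1 in UTC: 13:15 + 11:00 = 00:15 on Jun 26.
+9 hours 50 minutes → arrive 10:05 UTC on Jun 26.
Flight 2 in UTC: 08:05 + 7:00 = 15:05 on Jun 25.
+9 hours 4 minutes → arrive 00:09 UTC on Jun 26.
Flight 2 lands earlier by 9 hours 56 minutes.

the second, by 9 hours 56 minutes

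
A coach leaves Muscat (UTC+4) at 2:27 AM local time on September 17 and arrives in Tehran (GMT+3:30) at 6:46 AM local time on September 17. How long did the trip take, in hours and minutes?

4 hours 49 minutes

Departure in UTC: 2:27 AM − 4:00 = 10:27 PM on Sep 16.
Arrival in UTC: 6:46 AM − 3:30 = 3:16 AM on Sep 17.
Elapsed = 3:16 AM − 10:27 PM (+1 day) = 4 hours 49 minutes.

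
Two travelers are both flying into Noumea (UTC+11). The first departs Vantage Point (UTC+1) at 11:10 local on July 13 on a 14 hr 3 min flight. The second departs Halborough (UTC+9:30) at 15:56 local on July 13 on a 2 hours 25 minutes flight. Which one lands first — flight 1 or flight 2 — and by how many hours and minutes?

Flight 1 in UTC: 11:10 − 1:00 = 10:10 on Jul 13.
+14 hours 3 minutes → arrive 00:13 UTC on Jul 14.
Flight 2 in UTC: 15:56 − 9:30 = 06:26 on Jul 13.
+2 hours and 25 minutes → arrive 08:51 UTC on Jul 13.
Flight 2 lands earlier by 15 hours 22 minutes.

the second, by 15 hours 22 minutes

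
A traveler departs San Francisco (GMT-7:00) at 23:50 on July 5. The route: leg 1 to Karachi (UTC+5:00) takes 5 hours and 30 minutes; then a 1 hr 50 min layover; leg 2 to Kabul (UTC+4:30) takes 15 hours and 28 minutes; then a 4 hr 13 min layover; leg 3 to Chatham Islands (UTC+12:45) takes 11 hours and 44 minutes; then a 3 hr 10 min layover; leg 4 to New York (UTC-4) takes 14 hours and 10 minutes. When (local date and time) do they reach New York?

Convert departure to UTC: 23:50 + 7:00 = 06:50 UTC on Jul 6.
Add 5 hours 30 minutes leg 1 → 12:20 UTC.
Add 1 hour and 50 minutes layover in Karachi → 14:10 UTC.
Add 15 hours and 28 minutes leg 2 → 05:38 UTC (Jul 7).
Add 4 hours and 13 minutes layover in Kabul → 09:51 UTC.
Add 11 hours and 44 minutes leg 3 → 21:35 UTC.
Add 3 hours and 10 minutes layover in Chatham Islands → 00:45 UTC (Jul 8).
Add 14 hours 10 minutes leg 4 → 14:55 UTC.
New York is UTC−4:00, so local arrival = 14:55 − 4:00 = 10:55 on Jul 8.

10:55 on July 8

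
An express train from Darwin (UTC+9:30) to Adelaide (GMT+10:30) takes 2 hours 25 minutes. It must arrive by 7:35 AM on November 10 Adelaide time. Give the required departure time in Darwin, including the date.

Target arrival in UTC: 7:35 AM − 10:30 = 9:05 PM on Nov 9.
Subtract 2 hours 25 minutes → departure 6:40 PM UTC on Nov 9.
Darwin is UTC+9:30: 6:40 PM + 9:30 = 4:10 AM on Nov 10.

4:10 AM on November 10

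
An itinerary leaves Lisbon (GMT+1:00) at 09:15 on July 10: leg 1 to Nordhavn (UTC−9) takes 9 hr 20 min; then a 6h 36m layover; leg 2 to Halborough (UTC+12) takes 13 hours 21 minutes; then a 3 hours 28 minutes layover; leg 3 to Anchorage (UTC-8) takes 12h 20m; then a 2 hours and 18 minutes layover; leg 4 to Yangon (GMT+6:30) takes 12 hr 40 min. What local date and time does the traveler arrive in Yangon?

02:48 on Jul 13

Convert departure to UTC: 09:15 − 1:00 = 08:15 UTC on Jul 10.
Add 9 hours and 20 minutes leg 1 → 17:35 UTC.
Add 6 hours and 36 minutes layover in Nordhavn → 00:11 UTC (Jul 11).
Add 13 hours 21 minutes leg 2 → 13:32 UTC.
Add 3 hours and 28 minutes layover in Halborough → 17:00 UTC.
Add 12 hours 20 minutes leg 3 → 05:20 UTC (Jul 12).
Add 2 hours 18 minutes layover in Anchorage → 07:38 UTC.
Add 12 hours and 40 minutes leg 4 → 20:18 UTC.
Yangon is UTC+6:30, so local arrival = 20:18 + 6:30 = 02:48 on Jul 13.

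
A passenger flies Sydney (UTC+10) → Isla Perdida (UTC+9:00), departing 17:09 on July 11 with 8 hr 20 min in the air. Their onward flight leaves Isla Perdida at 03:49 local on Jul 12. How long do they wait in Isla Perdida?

3 hours 20 minutes

Convert departure to UTC: 17:09 − 10:00 = 07:09 UTC on Jul 11.
Add 8 hours and 20 minutes flight time → 15:29 UTC.
Isla Perdida is UTC+9:00, so local arrival = 15:29 + 9:00 = 00:29 on Jul 12.
Layover = 03:49 − 00:29 = 3 hours 20 minutes.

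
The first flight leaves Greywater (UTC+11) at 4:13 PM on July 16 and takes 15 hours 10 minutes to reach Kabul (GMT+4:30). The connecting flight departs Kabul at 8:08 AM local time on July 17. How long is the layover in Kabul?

7 hours 15 minutes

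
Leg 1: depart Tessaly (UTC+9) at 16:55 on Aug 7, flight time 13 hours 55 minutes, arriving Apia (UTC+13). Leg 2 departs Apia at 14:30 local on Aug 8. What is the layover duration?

Convert departure to UTC: 16:55 − 9:00 = 07:55 UTC on Aug 7.
Add 13 hours 55 minutes flight time → 21:50 UTC.
Apia is UTC+13:00, so local arrival = 21:50 + 13:00 = 10:50 on Aug 8.
Layover = 14:30 − 10:50 = 3 hours 40 minutes.

3 hours 40 minutes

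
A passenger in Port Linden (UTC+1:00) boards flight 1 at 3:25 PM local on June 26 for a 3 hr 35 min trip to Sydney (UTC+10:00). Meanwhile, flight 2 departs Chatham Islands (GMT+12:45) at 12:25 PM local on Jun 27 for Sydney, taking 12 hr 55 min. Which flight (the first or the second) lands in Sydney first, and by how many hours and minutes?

the first, by 18 hours 35 minutes

Flight 1 in UTC: 3:25 PM − 1:00 = 2:25 PM on Jun 26.
+3 hours 35 minutes → arrive 6:00 PM UTC on Jun 26.
Flight 2 in UTC: 12:25 PM − 12:45 = 11:40 PM on Jun 26.
+12 hours 55 minutes → arrive 12:35 PM UTC on Jun 27.
Flight 1 lands earlier by 18 hours 35 minutes.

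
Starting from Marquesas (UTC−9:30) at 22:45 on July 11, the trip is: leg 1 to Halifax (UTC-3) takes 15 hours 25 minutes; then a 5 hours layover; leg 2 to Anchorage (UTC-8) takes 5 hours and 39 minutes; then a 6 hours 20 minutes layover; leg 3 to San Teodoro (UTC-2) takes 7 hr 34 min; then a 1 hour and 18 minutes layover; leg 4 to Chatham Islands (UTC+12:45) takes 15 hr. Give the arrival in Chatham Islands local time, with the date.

Convert departure to UTC: 22:45 + 9:30 = 08:15 UTC on Jul 12.
Add 15 hours 25 minutes leg 1 → 23:40 UTC.
Add 5 hours layover in Halifax → 04:40 UTC (Jul 13).
Add 5 hours and 39 minutes leg 2 → 10:19 UTC.
Add 6 hours 20 minutes layover in Anchorage → 16:39 UTC.
Add 7 hours and 34 minutes leg 3 → 00:13 UTC (Jul 14).
Add 1 hour and 18 minutes layover in San Teodoro → 01:31 UTC.
Add 15 hours leg 4 → 16:31 UTC.
Chatham Islands is UTC+12:45, so local arrival = 16:31 + 12:45 = 05:16 on Jul 15.

05:16 on July 15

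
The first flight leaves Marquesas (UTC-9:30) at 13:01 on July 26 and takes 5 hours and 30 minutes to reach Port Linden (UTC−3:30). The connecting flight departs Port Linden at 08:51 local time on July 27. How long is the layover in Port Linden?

Convert departure to UTC: 13:01 + 9:30 = 22:31 UTC on Jul 26.
Add 5 hours 30 minutes flight time → 04:01 UTC (Jul 27).
Port Linden is UTC−3:30, so local arrival = 04:01 − 3:30 = 00:31 on Jul 27.
Layover = 08:51 − 00:31 = 8 hours 20 minutes.

8 hours 20 minutes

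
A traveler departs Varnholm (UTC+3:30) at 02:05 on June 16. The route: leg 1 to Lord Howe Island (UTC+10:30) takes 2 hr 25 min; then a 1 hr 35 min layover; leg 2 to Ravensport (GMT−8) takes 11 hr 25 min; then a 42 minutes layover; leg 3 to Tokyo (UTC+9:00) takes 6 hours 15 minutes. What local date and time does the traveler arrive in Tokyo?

Convert departure to UTC: 02:05 − 3:30 = 22:35 UTC on Jun 15.
Add 2 hours and 25 minutes leg 1 → 01:00 UTC (Jun 16).
Add 1 hour 35 minutes layover in Lord Howe Island → 02:35 UTC.
Add 11 hours 25 minutes leg 2 → 14:00 UTC.
Add 42 minutes layover in Ravensport → 14:42 UTC.
Add 6 hours and 15 minutes leg 3 → 20:57 UTC.
Tokyo is UTC+9:00, so local arrival = 20:57 + 9:00 = 05:57 on Jun 17.

05:57 on June 17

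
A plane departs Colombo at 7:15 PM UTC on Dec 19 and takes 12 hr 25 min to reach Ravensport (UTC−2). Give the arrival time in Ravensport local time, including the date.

Departure is given in UTC: 7:15 PM on Dec 19.
Add 12 hours and 25 minutes → 7:40 AM UTC (Dec 20).
Ravensport is UTC−2:00: 7:40 AM − 2:00 = 5:40 AM on Dec 20.

5:40 AM on Dec 20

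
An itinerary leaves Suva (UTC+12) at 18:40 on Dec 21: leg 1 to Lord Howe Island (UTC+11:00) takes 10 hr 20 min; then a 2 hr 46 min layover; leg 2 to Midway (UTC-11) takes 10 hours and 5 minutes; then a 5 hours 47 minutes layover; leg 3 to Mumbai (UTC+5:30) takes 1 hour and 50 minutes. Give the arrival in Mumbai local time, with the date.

Convert departure to UTC: 18:40 − 12:00 = 06:40 UTC on Dec 21.
Add 10 hours and 20 minutes leg 1 → 17:00 UTC.
Add 2 hours and 46 minutes layover in Lord Howe Island → 19:46 UTC.
Add 10 hours and 5 minutes leg 2 → 05:51 UTC (Dec 22).
Add 5 hours 47 minutes layover in Midway → 11:38 UTC.
Add 1 hour 50 minutes leg 3 → 13:28 UTC.
Mumbai is UTC+5:30, so local arrival = 13:28 + 5:30 = 18:58 on Dec 22.

18:58 on December 22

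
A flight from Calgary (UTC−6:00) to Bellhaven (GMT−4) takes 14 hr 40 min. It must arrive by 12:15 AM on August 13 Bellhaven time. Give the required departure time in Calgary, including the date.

7:35 AM on August 12

Target arrival in UTC: 12:15 AM + 4:00 = 4:15 AM on Aug 13.
Subtract 14 hours 40 minutes → departure 1:35 PM UTC on Aug 12.
Calgary is UTC−6:00: 1:35 PM − 6:00 = 7:35 AM on Aug 12.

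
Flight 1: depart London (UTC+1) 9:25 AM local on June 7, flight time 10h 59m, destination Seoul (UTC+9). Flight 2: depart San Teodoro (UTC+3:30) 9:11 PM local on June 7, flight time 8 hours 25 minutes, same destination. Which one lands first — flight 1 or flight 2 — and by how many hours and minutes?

the first, by 6 hours 42 minutes

Flight 1 in UTC: 9:25 AM − 1:00 = 8:25 AM on Jun 7.
+10 hours 59 minutes → arrive 7:24 PM UTC on Jun 7.
Flight 2 in UTC: 9:11 PM − 3:30 = 5:41 PM on Jun 7.
+8 hours and 25 minutes → arrive 2:06 AM UTC on Jun 8.
Flight 1 lands earlier by 6 hours 42 minutes.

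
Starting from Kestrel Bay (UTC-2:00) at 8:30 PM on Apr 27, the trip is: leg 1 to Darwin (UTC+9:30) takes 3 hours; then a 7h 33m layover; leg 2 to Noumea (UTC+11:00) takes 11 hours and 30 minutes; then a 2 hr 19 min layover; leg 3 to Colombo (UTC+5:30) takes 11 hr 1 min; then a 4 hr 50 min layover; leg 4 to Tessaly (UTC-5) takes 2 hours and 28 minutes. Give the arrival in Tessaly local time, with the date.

Convert departure to UTC: 8:30 PM + 2:00 = 10:30 PM UTC on Apr 27.
Add 3 hours leg 1 → 1:30 AM UTC (Apr 28).
Add 7 hours 33 minutes layover in Darwin → 9:03 AM UTC.
Add 11 hours and 30 minutes leg 2 → 8:33 PM UTC.
Add 2 hours 19 minutes layover in Noumea → 10:52 PM UTC.
Add 11 hours 1 minute leg 3 → 9:53 AM UTC (Apr 29).
Add 4 hours 50 minutes layover in Colombo → 2:43 PM UTC.
Add 2 hours and 28 minutes leg 4 → 5:11 PM UTC.
Tessaly is UTC−5:00, so local arrival = 5:11 PM − 5:00 = 12:11 PM on Apr 29.

12:11 PM on April 29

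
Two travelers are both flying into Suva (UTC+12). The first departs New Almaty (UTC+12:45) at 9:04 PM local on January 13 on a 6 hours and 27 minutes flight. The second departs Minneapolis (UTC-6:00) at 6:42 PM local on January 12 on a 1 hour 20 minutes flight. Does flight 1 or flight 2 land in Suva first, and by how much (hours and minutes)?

the second, by 12 hours 44 minutes

Flight 1 in UTC: 9:04 PM − 12:45 = 8:19 AM on Jan 13.
+6 hours 27 minutes → arrive 2:46 PM UTC on Jan 13.
Flight 2 in UTC: 6:42 PM + 6:00 = 12:42 AM on Jan 13.
+1 hour and 20 minutes → arrive 2:02 AM UTC on Jan 13.
Flight 2 lands earlier by 12 hours 44 minutes.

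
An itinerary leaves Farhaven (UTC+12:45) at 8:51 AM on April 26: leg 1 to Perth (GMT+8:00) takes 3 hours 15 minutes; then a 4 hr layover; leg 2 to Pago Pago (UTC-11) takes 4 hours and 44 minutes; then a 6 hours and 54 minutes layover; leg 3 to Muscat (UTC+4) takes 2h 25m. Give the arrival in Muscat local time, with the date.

Convert departure to UTC: 8:51 AM − 12:45 = 8:06 PM UTC on Apr 25.
Add 3 hours 15 minutes leg 1 → 11:21 PM UTC.
Add 4 hours layover in Perth → 3:21 AM UTC (Apr 26).
Add 4 hours and 44 minutes leg 2 → 8:05 AM UTC.
Add 6 hours and 54 minutes layover in Pago Pago → 2:59 PM UTC.
Add 2 hours 25 minutes leg 3 → 5:24 PM UTC.
Muscat is UTC+4:00, so local arrival = 5:24 PM + 4:00 = 9:24 PM on Apr 26.

9:24 PM on Apr 26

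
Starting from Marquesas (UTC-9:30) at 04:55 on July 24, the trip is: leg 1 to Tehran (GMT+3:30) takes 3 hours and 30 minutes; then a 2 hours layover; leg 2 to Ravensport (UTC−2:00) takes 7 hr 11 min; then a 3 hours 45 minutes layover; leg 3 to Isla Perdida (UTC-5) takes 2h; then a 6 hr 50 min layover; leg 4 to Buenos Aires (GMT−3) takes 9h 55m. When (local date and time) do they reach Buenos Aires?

22:36 on July 25

Convert departure to UTC: 04:55 + 9:30 = 14:25 UTC on Jul 24.
Add 3 hours and 30 minutes leg 1 → 17:55 UTC.
Add 2 hours layover in Tehran → 19:55 UTC.
Add 7 hours 11 minutes leg 2 → 03:06 UTC (Jul 25).
Add 3 hours and 45 minutes layover in Ravensport → 06:51 UTC.
Add 2 hours leg 3 → 08:51 UTC.
Add 6 hours 50 minutes layover in Isla Perdida → 15:41 UTC.
Add 9 hours and 55 minutes leg 4 → 01:36 UTC (Jul 26).
Buenos Aires is UTC−3:00, so local arrival = 01:36 − 3:00 = 22:36 on Jul 25.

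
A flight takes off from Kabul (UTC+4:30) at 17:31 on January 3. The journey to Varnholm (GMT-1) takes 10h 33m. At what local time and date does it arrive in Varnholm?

22:34 on Jan 3

Convert departure to UTC: 17:31 − 4:30 = 13:01 UTC on Jan 3.
Add 10 hours and 33 minutes travel time → 23:34 UTC.
Varnholm is UTC−1:00, so local arrival = 23:34 − 1:00 = 22:34 on Jan 3.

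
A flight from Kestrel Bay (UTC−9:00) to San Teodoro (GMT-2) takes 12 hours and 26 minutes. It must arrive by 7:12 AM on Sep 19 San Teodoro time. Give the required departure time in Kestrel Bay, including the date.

11:46 AM on Sep 18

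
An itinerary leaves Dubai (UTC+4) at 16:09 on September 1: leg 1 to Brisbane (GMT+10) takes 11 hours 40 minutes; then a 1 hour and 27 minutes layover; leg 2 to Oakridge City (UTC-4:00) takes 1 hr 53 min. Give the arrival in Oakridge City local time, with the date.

Convert departure to UTC: 16:09 − 4:00 = 12:09 UTC on Sep 1.
Add 11 hours 40 minutes leg 1 → 23:49 UTC.
Add 1 hour 27 minutes layover in Brisbane → 01:16 UTC (Sep 2).
Add 1 hour 53 minutes leg 2 → 03:09 UTC.
Oakridge City is UTC−4:00, so local arrival = 03:09 − 4:00 = 23:09 on Sep 1.

23:09 on September 1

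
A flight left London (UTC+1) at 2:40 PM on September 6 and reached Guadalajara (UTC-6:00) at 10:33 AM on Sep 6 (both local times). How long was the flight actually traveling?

2 hours 53 minutes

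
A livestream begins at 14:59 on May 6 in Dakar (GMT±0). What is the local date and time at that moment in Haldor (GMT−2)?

Dakar is UTC+0 so that is 14:59 UTC.
Haldor is UTC−2:00: 14:59 − 2:00 = 12:59 on May 6.

12:59 on May 6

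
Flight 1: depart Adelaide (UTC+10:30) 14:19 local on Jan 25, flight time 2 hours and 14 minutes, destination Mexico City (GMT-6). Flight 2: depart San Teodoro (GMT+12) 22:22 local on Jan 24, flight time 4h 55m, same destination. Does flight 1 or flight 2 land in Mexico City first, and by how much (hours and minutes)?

the second, by 14 hours 46 minutes

Flight 1 in UTC: 14:19 − 10:30 = 03:49 on Jan 25.
+2 hours 14 minutes → arrive 06:03 UTC on Jan 25.
Flight 2 in UTC: 22:22 − 12:00 = 10:22 on Jan 24.
+4 hours 55 minutes → arrive 15:17 UTC on Jan 24.
Flight 2 lands earlier by 14 hours 46 minutes.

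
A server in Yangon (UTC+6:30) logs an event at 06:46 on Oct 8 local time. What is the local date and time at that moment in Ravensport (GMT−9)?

Ravensport is 15:30 behind Yangon.
Shift by the zone difference: 06:46 − 15:30 = 15:16 on Oct 7 in Ravensport.

15:16 on October 7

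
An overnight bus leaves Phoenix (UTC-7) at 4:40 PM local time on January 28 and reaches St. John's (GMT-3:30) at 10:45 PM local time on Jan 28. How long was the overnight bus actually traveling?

Departure in UTC: 4:40 PM + 7:00 = 11:40 PM on Jan 28.
Arrival in UTC: 10:45 PM + 3:30 = 2:15 AM on Jan 29.
Elapsed = 2:15 AM − 11:40 PM (+1 day) = 2 hours 35 minutes.

2 hours 35 minutes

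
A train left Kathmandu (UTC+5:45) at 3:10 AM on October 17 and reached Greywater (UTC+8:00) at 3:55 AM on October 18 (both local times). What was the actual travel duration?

22 hours 30 minutes

Departure in UTC: 3:10 AM − 5:45 = 9:25 PM on Oct 16.
Arrival in UTC: 3:55 AM − 8:00 = 7:55 PM on Oct 17.
Elapsed = 7:55 PM − 9:25 PM (+1 day) = 22 hours 30 minutes.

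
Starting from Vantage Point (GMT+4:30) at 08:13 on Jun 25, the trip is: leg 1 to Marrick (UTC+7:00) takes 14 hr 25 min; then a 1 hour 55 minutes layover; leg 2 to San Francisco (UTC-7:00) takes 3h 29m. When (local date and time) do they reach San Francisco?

16:32 on June 25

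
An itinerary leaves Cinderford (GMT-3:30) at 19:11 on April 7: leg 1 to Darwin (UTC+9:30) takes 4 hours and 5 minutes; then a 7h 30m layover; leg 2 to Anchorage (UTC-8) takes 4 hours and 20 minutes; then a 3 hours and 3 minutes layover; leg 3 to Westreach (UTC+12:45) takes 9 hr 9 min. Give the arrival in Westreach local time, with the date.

Convert departure to UTC: 19:11 + 3:30 = 22:41 UTC on Apr 7.
Add 4 hours 5 minutes leg 1 → 02:46 UTC (Apr 8).
Add 7 hours and 30 minutes layover in Darwin → 10:16 UTC.
Add 4 hours 20 minutes leg 2 → 14:36 UTC.
Add 3 hours and 3 minutes layover in Anchorage → 17:39 UTC.
Add 9 hours and 9 minutes leg 3 → 02:48 UTC (Apr 9).
Westreach is UTC+12:45, so local arrival = 02:48 + 12:45 = 15:33 on Apr 9.

15:33 on April 9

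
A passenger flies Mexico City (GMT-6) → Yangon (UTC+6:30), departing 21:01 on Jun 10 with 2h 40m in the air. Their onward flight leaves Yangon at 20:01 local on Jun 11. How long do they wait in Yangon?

Convert departure to UTC: 21:01 + 6:00 = 03:01 UTC on Jun 11.
Add 2 hours 40 minutes flight time → 05:41 UTC.
Yangon is UTC+6:30, so local arrival = 05:41 + 6:30 = 12:11 on Jun 11.
Layover = 20:01 − 12:11 = 7 hours 50 minutes.

7 hours 50 minutes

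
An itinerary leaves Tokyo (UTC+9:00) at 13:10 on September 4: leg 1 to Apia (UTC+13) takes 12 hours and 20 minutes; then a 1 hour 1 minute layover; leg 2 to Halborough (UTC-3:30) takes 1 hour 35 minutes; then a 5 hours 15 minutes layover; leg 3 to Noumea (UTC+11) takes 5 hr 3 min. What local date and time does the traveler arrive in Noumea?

16:24 on September 5

Convert departure to UTC: 13:10 − 9:00 = 04:10 UTC on Sep 4.
Add 12 hours and 20 minutes leg 1 → 16:30 UTC.
Add 1 hour 1 minute layover in Apia → 17:31 UTC.
Add 1 hour 35 minutes leg 2 → 19:06 UTC.
Add 5 hours and 15 minutes layover in Halborough → 00:21 UTC (Sep 5).
Add 5 hours and 3 minutes leg 3 → 05:24 UTC.
Noumea is UTC+11:00, so local arrival = 05:24 + 11:00 = 16:24 on Sep 5.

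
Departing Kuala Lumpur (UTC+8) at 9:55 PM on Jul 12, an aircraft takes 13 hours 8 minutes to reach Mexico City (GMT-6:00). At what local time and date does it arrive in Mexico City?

9:03 PM on July 12

Mexico City is 14:00 behind Kuala Lumpur.
After 13 hours 8 minutes it is 11:03 AM (Jul 13) in Kuala Lumpur.
Shift by the zone difference: 11:03 AM − 14:00 = 9:03 PM on Jul 12 in Mexico City.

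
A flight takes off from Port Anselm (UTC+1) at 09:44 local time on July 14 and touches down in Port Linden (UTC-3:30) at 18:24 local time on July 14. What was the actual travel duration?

13 hours 10 minutes

Departure in UTC: 09:44 − 1:00 = 08:44 on Jul 14.
Arrival in UTC: 18:24 + 3:30 = 21:54 on Jul 14.
Elapsed = 21:54 − 08:44 = 13 hours 10 minutes.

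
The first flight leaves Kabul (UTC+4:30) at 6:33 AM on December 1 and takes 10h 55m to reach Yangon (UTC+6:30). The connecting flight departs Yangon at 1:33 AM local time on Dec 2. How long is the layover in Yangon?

6 hours 5 minutes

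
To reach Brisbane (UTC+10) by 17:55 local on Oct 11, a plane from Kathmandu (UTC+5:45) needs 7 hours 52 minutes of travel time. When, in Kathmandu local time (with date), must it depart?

05:48 on October 11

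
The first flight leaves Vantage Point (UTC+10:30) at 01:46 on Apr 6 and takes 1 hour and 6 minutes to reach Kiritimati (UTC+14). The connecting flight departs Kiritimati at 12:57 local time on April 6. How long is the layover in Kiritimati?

6 hours 35 minutes

Convert departure to UTC: 01:46 − 10:30 = 15:16 UTC on Apr 5.
Add 1 hour 6 minutes flight time → 16:22 UTC.
Kiritimati is UTC+14:00, so local arrival = 16:22 + 14:00 = 06:22 on Apr 6.
Layover = 12:57 − 06:22 = 6 hours 35 minutes.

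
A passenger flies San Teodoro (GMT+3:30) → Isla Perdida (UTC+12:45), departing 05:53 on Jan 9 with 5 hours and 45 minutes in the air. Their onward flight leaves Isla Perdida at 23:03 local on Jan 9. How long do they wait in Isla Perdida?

2 hours 10 minutes

Convert departure to UTC: 05:53 − 3:30 = 02:23 UTC on Jan 9.
Add 5 hours and 45 minutes flight time → 08:08 UTC.
Isla Perdida is UTC+12:45, so local arrival = 08:08 + 12:45 = 20:53 on Jan 9.
Layover = 23:03 − 20:53 = 2 hours 10 minutes.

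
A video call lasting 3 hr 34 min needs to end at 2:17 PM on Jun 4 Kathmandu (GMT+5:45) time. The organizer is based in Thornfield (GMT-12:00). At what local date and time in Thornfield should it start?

4:58 PM on Jun 3

Target end time in UTC: 2:17 PM − 5:45 = 8:32 AM on Jun 4.
Subtract 3 hours 34 minutes → start 4:58 AM UTC on Jun 4.
Thornfield is UTC−12:00: 4:58 AM − 12:00 = 4:58 PM on Jun 3.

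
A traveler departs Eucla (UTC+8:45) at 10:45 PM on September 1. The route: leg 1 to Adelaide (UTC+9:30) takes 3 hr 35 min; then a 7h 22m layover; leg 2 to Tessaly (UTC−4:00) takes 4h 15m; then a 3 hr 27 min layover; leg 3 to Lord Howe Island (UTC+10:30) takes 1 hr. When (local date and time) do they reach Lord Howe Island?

Convert departure to UTC: 10:45 PM − 8:45 = 2:00 PM UTC on Sep 1.
Add 3 hours and 35 minutes leg 1 → 5:35 PM UTC.
Add 7 hours and 22 minutes layover in Adelaide → 12:57 AM UTC (Sep 2).
Add 4 hours and 15 minutes leg 2 → 5:12 AM UTC.
Add 3 hours and 27 minutes layover in Tessaly → 8:39 AM UTC.
Add 1 hour leg 3 → 9:39 AM UTC.
Lord Howe Island is UTC+10:30, so local arrival = 9:39 AM + 10:30 = 8:09 PM on Sep 2.

8:09 PM on September 2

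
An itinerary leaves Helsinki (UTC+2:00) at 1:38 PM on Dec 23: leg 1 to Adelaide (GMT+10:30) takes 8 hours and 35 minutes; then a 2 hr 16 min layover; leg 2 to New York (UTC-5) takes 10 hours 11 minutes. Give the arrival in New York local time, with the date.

3:40 AM on December 24

Convert departure to UTC: 1:38 PM − 2:00 = 11:38 AM UTC on Dec 23.
Add 8 hours 35 minutes leg 1 → 8:13 PM UTC.
Add 2 hours and 16 minutes layover in Adelaide → 10:29 PM UTC.
Add 10 hours 11 minutes leg 2 → 8:40 AM UTC (Dec 24).
New York is UTC−5:00, so local arrival = 8:40 AM − 5:00 = 3:40 AM on Dec 24.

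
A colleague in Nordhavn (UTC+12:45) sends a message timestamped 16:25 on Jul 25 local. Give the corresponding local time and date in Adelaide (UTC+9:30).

13:10 on Jul 25

Adelaide is 3:15 behind Nordhavn.
Shift by the zone difference: 16:25 − 3:15 = 13:10 on Jul 25 in Adelaide.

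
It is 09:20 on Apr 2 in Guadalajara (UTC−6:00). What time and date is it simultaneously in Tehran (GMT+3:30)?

18:50 on April 2

Tehran is 9:30 ahead of Guadalajara.
Shift by the zone difference: 09:20 + 9:30 = 18:50 on Apr 2 in Tehran.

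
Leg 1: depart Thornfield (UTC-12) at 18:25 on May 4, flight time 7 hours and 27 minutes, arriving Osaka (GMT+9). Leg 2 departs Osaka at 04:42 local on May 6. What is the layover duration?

5 hours 50 minutes

Convert departure to UTC: 18:25 + 12:00 = 06:25 UTC on May 5.
Add 7 hours and 27 minutes flight time → 13:52 UTC.
Osaka is UTC+9:00, so local arrival = 13:52 + 9:00 = 22:52 on May 5.
Layover = 04:42 − 22:52 (+1 day) = 5 hours 50 minutes.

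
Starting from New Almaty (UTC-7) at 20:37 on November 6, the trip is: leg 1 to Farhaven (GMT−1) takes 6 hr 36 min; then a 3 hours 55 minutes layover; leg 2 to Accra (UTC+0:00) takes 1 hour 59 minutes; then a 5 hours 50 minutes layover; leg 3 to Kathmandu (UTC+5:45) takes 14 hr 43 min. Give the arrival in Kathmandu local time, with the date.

Convert departure to UTC: 20:37 + 7:00 = 03:37 UTC on Nov 7.
Add 6 hours 36 minutes leg 1 → 10:13 UTC.
Add 3 hours 55 minutes layover in Farhaven → 14:08 UTC.
Add 1 hour 59 minutes leg 2 → 16:07 UTC.
Add 5 hours and 50 minutes layover in Accra → 21:57 UTC.
Add 14 hours and 43 minutes leg 3 → 12:40 UTC (Nov 8).
Kathmandu is UTC+5:45, so local arrival = 12:40 + 5:45 = 18:25 on Nov 8.

18:25 on November 8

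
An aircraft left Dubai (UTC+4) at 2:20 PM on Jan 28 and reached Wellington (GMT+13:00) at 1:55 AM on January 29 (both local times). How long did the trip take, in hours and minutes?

2 hours 35 minutes

Departure in UTC: 2:20 PM − 4:00 = 10:20 AM on Jan 28.
Arrival in UTC: 1:55 AM − 13:00 = 12:55 PM on Jan 28.
Elapsed = 12:55 PM − 10:20 AM = 2 hours 35 minutes.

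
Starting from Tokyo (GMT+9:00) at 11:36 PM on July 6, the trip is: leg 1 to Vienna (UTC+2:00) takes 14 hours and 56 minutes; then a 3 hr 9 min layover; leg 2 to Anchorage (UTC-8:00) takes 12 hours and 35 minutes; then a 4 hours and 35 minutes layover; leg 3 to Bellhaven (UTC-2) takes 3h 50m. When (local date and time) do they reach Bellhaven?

Convert departure to UTC: 11:36 PM − 9:00 = 2:36 PM UTC on Jul 6.
Add 14 hours and 56 minutes leg 1 → 5:32 AM UTC (Jul 7).
Add 3 hours 9 minutes layover in Vienna → 8:41 AM UTC.
Add 12 hours and 35 minutes leg 2 → 9:16 PM UTC.
Add 4 hours 35 minutes layover in Anchorage → 1:51 AM UTC (Jul 8).
Add 3 hours and 50 minutes leg 3 → 5:41 AM UTC.
Bellhaven is UTC−2:00, so local arrival = 5:41 AM − 2:00 = 3:41 AM on Jul 8.

3:41 AM on Jul 8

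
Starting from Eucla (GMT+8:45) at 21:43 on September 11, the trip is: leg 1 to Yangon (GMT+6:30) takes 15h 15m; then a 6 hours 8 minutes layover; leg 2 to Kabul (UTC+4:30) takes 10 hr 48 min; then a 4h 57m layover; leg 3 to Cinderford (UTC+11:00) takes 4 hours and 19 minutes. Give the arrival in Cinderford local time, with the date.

Convert departure to UTC: 21:43 − 8:45 = 12:58 UTC on Sep 11.
Add 15 hours and 15 minutes leg 1 → 04:13 UTC (Sep 12).
Add 6 hours 8 minutes layover in Yangon → 10:21 UTC.
Add 10 hours 48 minutes leg 2 → 21:09 UTC.
Add 4 hours and 57 minutes layover in Kabul → 02:06 UTC (Sep 13).
Add 4 hours 19 minutes leg 3 → 06:25 UTC.
Cinderford is UTC+11:00, so local arrival = 06:25 + 11:00 = 17:25 on Sep 13.

17:25 on September 13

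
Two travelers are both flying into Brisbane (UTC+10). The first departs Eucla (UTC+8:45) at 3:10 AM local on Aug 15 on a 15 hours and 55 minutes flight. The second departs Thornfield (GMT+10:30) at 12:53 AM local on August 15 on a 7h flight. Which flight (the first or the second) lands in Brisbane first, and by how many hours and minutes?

the second, by 12 hours 57 minutes

Flight 1 in UTC: 3:10 AM − 8:45 = 6:25 PM on Aug 14.
+15 hours and 55 minutes → arrive 10:20 AM UTC on Aug 15.
Flight 2 in UTC: 12:53 AM − 10:30 = 2:23 PM on Aug 14.
+7 hours → arrive 9:23 PM UTC on Aug 14.
Flight 2 lands earlier by 12 hours 57 minutes.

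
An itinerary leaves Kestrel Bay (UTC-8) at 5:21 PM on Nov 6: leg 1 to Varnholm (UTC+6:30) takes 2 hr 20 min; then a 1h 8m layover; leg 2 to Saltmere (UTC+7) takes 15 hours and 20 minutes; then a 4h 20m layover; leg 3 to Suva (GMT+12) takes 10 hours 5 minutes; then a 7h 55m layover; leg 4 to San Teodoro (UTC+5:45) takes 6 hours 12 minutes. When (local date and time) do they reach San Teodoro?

6:26 AM on November 9

Convert departure to UTC: 5:21 PM + 8:00 = 1:21 AM UTC on Nov 7.
Add 2 hours 20 minutes leg 1 → 3:41 AM UTC.
Add 1 hour and 8 minutes layover in Varnholm → 4:49 AM UTC.
Add 15 hours and 20 minutes leg 2 → 8:09 PM UTC.
Add 4 hours 20 minutes layover in Saltmere → 12:29 AM UTC (Nov 8).
Add 10 hours and 5 minutes leg 3 → 10:34 AM UTC.
Add 7 hours and 55 minutes layover in Suva → 6:29 PM UTC.
Add 6 hours and 12 minutes leg 4 → 12:41 AM UTC (Nov 9).
San Teodoro is UTC+5:45, so local arrival = 12:41 AM + 5:45 = 6:26 AM on Nov 9.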